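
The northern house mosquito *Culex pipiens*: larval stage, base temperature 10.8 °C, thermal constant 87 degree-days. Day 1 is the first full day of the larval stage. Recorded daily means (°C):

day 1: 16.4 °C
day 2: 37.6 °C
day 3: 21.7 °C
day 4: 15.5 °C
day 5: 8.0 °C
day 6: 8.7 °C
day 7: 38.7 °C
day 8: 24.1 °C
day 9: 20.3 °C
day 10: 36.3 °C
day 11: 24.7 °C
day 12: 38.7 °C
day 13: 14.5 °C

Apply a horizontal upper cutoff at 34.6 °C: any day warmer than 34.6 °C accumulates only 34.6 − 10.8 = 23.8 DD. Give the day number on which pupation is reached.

day 9

Daily DD above 10.8 °C (capped at 23.8): 5.6, 23.8, 10.9, 4.7, 0.0, 0.0, 23.8, 13.3, 9.5, 23.8, 13.9, 23.8, 3.7.
Cumulative: 5.6, 29.4, 40.3, 45.0, 45.0, 45.0, 68.8, 82.1, 91.6, 115.4, 129.3, 153.1, 156.8.
The total first reaches 87 DD on day 9.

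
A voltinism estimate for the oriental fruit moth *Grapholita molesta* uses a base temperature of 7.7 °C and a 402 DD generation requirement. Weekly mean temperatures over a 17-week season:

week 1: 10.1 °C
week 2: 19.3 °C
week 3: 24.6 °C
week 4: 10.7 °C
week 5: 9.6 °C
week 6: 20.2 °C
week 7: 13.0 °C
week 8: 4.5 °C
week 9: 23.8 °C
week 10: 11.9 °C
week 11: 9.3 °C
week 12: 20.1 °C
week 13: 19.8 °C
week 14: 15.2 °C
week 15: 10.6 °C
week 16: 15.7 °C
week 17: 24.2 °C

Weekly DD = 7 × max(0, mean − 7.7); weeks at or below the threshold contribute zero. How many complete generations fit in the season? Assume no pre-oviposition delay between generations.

Weekly DD (7 × max(0, T̄ − 7.7)): 16.8, 81.2, 118.3, 21.0, 13.3, 87.5, 37.1, 0.0, 112.7, 29.4, 11.2, 86.8, 84.7, 52.5, 20.3, 56.0, 115.5.
Season total = 944.3 DD.
Complete generations = ⌊944.3 / 402⌋ = 2.

2 generations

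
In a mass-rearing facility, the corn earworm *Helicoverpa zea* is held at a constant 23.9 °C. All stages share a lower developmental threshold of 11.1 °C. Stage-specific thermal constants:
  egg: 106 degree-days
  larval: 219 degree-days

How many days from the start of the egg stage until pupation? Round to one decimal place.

25.4 days

Daily accumulation at 23.9 °C = 23.9 − 11.1 = 12.8 DD/day.
Total K = 106 + 219 = 325 DD.
Total duration = 325 / 12.8 = 25.391 ≈ 25.4 days.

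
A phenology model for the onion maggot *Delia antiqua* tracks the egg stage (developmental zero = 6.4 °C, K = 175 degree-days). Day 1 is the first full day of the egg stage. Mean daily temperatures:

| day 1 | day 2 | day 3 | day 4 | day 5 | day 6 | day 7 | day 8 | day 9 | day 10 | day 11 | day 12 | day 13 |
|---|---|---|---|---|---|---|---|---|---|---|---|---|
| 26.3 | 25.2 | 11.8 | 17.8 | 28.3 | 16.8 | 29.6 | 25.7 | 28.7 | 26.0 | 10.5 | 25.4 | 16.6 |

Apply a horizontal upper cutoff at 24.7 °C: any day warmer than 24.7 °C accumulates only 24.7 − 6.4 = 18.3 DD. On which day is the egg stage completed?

Daily DD above 6.4 °C (capped at 18.3): 18.3, 18.3, 5.4, 11.4, 18.3, 10.4, 18.3, 18.3, 18.3, 18.3, 4.1, 18.3, 10.2.
Cumulative: 18.3, 36.6, 42.0, 53.4, 71.7, 82.1, 100.4, 118.7, 137.0, 155.3, 159.4, 177.7, 187.9.
The total first reaches 175 DD on day 12.

day 12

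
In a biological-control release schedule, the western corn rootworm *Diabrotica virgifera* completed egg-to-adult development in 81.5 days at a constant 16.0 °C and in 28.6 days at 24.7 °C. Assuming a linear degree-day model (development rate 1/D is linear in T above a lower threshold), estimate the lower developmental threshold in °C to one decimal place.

11.3 °C

Equal thermal constants: D₁(T₁ − T_b) = D₂(T₂ − T_b).
81.5·(16.0 − T_b) = 28.6·(24.7 − T_b)
T_b = (81.5·16.0 − 28.6·24.7) / (81.5 − 28.6) = 597.58 / 52.9 = 11.296 °C ≈ 11.3 °C.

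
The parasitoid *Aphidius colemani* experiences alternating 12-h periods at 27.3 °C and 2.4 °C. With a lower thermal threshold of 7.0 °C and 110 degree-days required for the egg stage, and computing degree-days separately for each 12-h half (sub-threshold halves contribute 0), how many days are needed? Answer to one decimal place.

Day half: max(0, 27.3 − 7.0) × 0.5 = 20.3 × 0.5 = 10.15 DD.
Night half: max(0, 2.4 − 7.0) × 0.5 = 0.0 × 0.5 = 0.00 DD.
Per 24 h: 10.15 DD/day.
Duration = 110 / 10.15 = 10.837 ≈ 10.8 days.

10.8 days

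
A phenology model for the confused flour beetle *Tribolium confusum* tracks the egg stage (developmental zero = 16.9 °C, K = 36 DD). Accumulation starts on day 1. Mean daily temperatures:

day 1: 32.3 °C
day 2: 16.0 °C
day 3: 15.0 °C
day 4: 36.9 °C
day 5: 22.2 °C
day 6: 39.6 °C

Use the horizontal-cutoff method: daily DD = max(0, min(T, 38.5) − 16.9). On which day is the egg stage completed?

day 5

Daily DD above 16.9 °C (capped at 21.6): 15.4, 0.0, 0.0, 20.0, 5.3, 21.6.
Cumulative: 15.4, 15.4, 15.4, 35.4, 40.7, 62.3.
The total first reaches 36 DD on day 5.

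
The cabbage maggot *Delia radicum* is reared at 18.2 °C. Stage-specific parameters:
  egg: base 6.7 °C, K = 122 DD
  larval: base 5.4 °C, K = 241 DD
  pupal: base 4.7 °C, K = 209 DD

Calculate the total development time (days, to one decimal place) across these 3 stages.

44.9 days

egg: 122 / (18.2 − 6.7) = 122 / 11.5 = 10.609 d.
larval: 241 / (18.2 − 5.4) = 241 / 12.8 = 18.828 d.
pupal: 209 / (18.2 − 4.7) = 209 / 13.5 = 15.481 d.
Sum = 44.918 ≈ 44.9 days.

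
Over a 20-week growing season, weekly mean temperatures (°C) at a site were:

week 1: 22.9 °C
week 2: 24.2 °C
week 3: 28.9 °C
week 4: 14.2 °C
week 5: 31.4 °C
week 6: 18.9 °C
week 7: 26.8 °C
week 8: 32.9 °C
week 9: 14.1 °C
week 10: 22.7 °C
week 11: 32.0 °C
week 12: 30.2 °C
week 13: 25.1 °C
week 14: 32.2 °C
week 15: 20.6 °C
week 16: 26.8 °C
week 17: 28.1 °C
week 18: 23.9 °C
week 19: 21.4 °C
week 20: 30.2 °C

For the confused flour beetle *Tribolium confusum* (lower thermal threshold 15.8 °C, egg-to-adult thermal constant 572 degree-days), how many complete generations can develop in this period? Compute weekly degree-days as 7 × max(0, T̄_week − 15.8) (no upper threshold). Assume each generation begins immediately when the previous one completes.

2 generations

Weekly DD (7 × max(0, T̄ − 15.8)): 49.7, 58.8, 91.7, 0.0, 109.2, 21.7, 77.0, 119.7, 0.0, 48.3, 113.4, 100.8, 65.1, 114.8, 33.6, 77.0, 86.1, 56.7, 39.2, 100.8.
Season total = 1363.6 DD.
Complete generations = ⌊1363.6 / 572⌋ = 2.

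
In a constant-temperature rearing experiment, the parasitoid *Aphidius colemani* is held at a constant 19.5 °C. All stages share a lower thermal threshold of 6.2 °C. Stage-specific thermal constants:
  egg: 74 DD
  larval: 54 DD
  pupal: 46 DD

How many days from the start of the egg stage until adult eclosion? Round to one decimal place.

13.1 days

Daily accumulation at 19.5 °C = 19.5 − 6.2 = 13.3 DD/day.
Total K = 74 + 54 + 46 = 174 DD.
Total duration = 174 / 13.3 = 13.083 ≈ 13.1 days.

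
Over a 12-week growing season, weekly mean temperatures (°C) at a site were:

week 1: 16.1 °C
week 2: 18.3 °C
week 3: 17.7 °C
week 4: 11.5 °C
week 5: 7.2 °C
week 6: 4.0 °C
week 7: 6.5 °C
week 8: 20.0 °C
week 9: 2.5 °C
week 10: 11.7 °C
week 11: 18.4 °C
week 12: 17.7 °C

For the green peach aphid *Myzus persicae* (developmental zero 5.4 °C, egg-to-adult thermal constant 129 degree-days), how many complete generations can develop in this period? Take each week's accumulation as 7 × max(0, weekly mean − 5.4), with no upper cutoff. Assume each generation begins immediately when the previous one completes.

Weekly DD (7 × max(0, T̄ − 5.4)): 74.9, 90.3, 86.1, 42.7, 12.6, 0.0, 7.7, 102.2, 0.0, 44.1, 91.0, 86.1.
Season total = 637.7 DD.
Complete generations = ⌊637.7 / 129⌋ = 4.

4 generations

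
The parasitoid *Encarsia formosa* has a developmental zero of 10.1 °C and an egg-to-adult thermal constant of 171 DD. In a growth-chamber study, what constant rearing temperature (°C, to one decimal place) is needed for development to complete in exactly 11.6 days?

24.8 °C

Required daily accumulation = 171 / 11.6 = 14.741 DD/day.
T = T_base + 14.741 = 10.1 + 14.741 = 24.841 ≈ 24.8 °C.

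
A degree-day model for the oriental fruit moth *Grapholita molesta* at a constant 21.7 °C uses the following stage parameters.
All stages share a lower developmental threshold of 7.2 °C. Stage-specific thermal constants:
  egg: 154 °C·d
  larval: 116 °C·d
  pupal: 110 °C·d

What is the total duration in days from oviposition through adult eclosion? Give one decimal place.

Daily accumulation at 21.7 °C = 21.7 − 7.2 = 14.5 DD/day.
Total K = 154 + 116 + 110 = 380 DD.
Total duration = 380 / 14.5 = 26.207 ≈ 26.2 days.

26.2 days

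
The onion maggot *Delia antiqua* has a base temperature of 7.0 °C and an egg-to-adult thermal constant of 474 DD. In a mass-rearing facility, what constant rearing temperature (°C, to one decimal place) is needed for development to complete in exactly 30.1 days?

22.7 °C

Required daily accumulation = 474 / 30.1 = 15.748 DD/day.
T = T_base + 15.748 = 7.0 + 15.748 = 22.748 ≈ 22.7 °C.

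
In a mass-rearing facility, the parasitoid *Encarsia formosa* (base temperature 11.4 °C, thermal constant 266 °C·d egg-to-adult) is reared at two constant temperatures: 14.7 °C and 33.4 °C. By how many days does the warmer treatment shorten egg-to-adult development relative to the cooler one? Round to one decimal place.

68.5 days

At 14.7 °C: 266 / (14.7 − 11.4) = 266 / 3.3 = 80.606 d.
At 33.4 °C: 266 / (33.4 − 11.4) = 266 / 22.0 = 12.091 d.
Difference = |80.606 − 12.091| = 68.515 ≈ 68.5 days.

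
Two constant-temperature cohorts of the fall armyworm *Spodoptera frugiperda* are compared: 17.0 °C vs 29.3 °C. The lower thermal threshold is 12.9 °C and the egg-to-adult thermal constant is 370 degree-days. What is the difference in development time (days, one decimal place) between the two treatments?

At 17.0 °C: 370 / (17.0 − 12.9) = 370 / 4.1 = 90.244 d.
At 29.3 °C: 370 / (29.3 − 12.9) = 370 / 16.4 = 22.561 d.
Difference = |90.244 − 22.561| = 67.683 ≈ 67.7 days.

67.7 days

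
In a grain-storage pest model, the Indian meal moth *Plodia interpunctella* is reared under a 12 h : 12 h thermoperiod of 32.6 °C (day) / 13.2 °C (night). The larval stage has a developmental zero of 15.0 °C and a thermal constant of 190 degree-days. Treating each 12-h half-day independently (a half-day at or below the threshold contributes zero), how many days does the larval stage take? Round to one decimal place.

Day half: max(0, 32.6 − 15.0) × 0.5 = 17.6 × 0.5 = 8.80 DD.
Night half: max(0, 13.2 − 15.0) × 0.5 = 0.0 × 0.5 = 0.00 DD.
Per 24 h: 8.80 DD/day.
Duration = 190 / 8.80 = 21.591 ≈ 21.6 days.

21.6 days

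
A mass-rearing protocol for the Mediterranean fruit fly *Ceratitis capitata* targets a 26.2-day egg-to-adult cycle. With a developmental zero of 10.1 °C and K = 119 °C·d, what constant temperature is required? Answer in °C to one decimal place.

14.6 °C

Required daily accumulation = 119 / 26.2 = 4.542 DD/day.
T = T_base + 4.542 = 10.1 + 4.542 = 14.642 ≈ 14.6 °C.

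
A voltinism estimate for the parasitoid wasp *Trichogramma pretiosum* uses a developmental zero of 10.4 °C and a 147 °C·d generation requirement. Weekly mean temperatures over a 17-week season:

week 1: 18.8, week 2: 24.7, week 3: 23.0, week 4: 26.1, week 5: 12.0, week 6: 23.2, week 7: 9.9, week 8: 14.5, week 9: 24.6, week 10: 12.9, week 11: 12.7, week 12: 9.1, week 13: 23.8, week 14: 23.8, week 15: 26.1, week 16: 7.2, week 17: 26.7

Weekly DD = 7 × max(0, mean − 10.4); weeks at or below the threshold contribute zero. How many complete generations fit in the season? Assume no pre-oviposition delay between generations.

7 generations

Weekly DD (7 × max(0, T̄ − 10.4)): 58.8, 100.1, 88.2, 109.9, 11.2, 89.6, 0.0, 28.7, 99.4, 17.5, 16.1, 0.0, 93.8, 93.8, 109.9, 0.0, 114.1.
Season total = 1031.1 DD.
Complete generations = ⌊1031.1 / 147⌋ = 7.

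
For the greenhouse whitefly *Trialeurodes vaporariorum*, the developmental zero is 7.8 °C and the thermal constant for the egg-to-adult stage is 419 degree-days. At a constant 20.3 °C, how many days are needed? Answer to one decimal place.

33.5 days

Daily accumulation = 20.3 − 7.8 = 12.5 DD/day.
Duration = 419 / 12.5 = 33.520 ≈ 33.5 days.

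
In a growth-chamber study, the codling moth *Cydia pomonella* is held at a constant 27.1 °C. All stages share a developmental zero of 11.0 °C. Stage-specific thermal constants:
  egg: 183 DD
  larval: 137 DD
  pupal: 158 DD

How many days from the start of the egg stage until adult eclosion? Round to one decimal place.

Daily accumulation at 27.1 °C = 27.1 − 11.0 = 16.1 DD/day.
Total K = 183 + 137 + 158 = 478 DD.
Total duration = 478 / 16.1 = 29.689 ≈ 29.7 days.

29.7 days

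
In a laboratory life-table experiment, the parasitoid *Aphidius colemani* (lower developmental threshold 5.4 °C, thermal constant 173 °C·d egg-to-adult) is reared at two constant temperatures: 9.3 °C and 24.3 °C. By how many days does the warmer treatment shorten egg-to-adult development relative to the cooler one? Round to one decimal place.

At 9.3 °C: 173 / (9.3 − 5.4) = 173 / 3.9 = 44.359 d.
At 24.3 °C: 173 / (24.3 − 5.4) = 173 / 18.9 = 9.153 d.
Difference = |44.359 − 9.153| = 35.206 ≈ 35.2 days.

35.2 days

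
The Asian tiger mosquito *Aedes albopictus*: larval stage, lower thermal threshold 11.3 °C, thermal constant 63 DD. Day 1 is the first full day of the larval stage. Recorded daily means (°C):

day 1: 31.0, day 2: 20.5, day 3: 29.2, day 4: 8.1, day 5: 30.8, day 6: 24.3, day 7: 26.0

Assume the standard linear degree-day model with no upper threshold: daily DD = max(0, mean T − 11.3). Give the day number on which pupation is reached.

Daily DD above 11.3 °C: 19.7, 9.2, 17.9, 0.0, 19.5, 13.0, 14.7.
Cumulative: 19.7, 28.9, 46.8, 46.8, 66.3, 79.3, 94.0.
The total first reaches 63 DD on day 5.

day 5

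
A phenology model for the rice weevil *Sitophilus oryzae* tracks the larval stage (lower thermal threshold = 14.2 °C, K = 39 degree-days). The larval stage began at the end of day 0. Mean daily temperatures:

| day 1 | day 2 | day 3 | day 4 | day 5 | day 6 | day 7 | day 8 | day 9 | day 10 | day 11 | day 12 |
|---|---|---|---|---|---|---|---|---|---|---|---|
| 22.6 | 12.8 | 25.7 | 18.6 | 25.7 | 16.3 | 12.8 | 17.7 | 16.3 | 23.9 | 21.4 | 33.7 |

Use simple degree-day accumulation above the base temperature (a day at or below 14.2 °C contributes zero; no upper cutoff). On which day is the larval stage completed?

Daily DD above 14.2 °C: 8.4, 0.0, 11.5, 4.4, 11.5, 2.1, 0.0, 3.5, 2.1, 9.7, 7.2, 19.5.
Cumulative: 8.4, 8.4, 19.9, 24.3, 35.8, 37.9, 37.9, 41.4, 43.5, 53.2, 60.4, 79.9.
The total first reaches 39 DD on day 8.

day 8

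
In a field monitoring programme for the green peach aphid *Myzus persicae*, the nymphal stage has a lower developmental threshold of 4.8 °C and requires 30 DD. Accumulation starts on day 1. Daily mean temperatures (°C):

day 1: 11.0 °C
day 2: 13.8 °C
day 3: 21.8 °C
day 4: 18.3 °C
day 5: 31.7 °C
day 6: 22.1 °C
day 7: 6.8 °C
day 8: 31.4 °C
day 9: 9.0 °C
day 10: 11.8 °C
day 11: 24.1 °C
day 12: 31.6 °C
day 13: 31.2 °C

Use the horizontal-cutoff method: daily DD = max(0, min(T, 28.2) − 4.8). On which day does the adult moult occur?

day 3

Daily DD above 4.8 °C (capped at 23.4): 6.2, 9.0, 17.0, 13.5, 23.4, 17.3, 2.0, 23.4, 4.2, 7.0, 19.3, 23.4, 23.4.
Cumulative: 6.2, 15.2, 32.2, 45.7, 69.1, 86.4, 88.4, 111.8, 116.0, 123.0, 142.3, 165.7, 189.1.
The total first reaches 30 DD on day 3.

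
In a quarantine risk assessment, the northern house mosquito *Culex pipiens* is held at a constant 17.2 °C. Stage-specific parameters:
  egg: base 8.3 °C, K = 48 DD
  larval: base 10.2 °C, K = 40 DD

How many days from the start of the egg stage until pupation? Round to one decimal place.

11.1 days

egg: 48 / (17.2 − 8.3) = 48 / 8.9 = 5.393 d.
larval: 40 / (17.2 − 10.2) = 40 / 7.0 = 5.714 d.
Sum = 11.108 ≈ 11.1 days.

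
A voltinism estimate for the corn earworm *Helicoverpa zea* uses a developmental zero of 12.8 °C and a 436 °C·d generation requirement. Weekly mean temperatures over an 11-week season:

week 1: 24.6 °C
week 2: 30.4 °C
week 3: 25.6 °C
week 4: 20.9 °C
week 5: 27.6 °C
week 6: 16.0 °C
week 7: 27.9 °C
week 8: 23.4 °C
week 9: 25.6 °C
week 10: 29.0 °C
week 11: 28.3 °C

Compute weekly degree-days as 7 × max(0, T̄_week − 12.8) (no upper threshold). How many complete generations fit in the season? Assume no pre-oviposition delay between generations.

Weekly DD (7 × max(0, T̄ − 12.8)): 82.6, 123.2, 89.6, 56.7, 103.6, 22.4, 105.7, 74.2, 89.6, 113.4, 108.5.
Season total = 969.5 DD.
Complete generations = ⌊969.5 / 436⌋ = 2.

2 generations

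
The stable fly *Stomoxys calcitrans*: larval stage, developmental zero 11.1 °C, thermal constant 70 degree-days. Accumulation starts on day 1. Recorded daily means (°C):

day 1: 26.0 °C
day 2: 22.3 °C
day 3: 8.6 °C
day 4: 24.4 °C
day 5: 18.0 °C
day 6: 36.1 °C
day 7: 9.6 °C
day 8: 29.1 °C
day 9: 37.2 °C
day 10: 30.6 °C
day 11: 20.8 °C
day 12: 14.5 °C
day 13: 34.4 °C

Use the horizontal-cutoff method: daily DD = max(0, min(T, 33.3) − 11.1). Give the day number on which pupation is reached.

Daily DD above 11.1 °C (capped at 22.2): 14.9, 11.2, 0.0, 13.3, 6.9, 22.2, 0.0, 18.0, 22.2, 19.5, 9.7, 3.4, 22.2.
Cumulative: 14.9, 26.1, 26.1, 39.4, 46.3, 68.5, 68.5, 86.5, 108.7, 128.2, 137.9, 141.3, 163.5.
The total first reaches 70 DD on day 8.

day 8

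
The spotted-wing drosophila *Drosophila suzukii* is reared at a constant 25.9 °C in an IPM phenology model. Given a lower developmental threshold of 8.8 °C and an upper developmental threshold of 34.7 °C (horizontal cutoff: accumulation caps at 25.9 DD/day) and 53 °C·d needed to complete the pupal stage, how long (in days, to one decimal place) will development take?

3.1 days

Daily accumulation = 25.9 − 8.8 = 17.1 DD/day.
Duration = 53 / 17.1 = 3.099 ≈ 3.1 days.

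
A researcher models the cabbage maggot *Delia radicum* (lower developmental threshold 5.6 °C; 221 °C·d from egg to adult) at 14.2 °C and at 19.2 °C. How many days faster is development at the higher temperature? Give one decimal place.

At 14.2 °C: 221 / (14.2 − 5.6) = 221 / 8.6 = 25.698 d.
At 19.2 °C: 221 / (19.2 − 5.6) = 221 / 13.6 = 16.250 d.
Difference = |25.698 − 16.250| = 9.448 ≈ 9.4 days.

9.4 days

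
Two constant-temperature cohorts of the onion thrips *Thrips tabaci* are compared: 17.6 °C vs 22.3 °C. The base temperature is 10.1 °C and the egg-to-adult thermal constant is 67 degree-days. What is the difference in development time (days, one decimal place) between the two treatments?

3.4 days

At 17.6 °C: 67 / (17.6 − 10.1) = 67 / 7.5 = 8.933 d.
At 22.3 °C: 67 / (22.3 − 10.1) = 67 / 12.2 = 5.492 d.
Difference = |8.933 − 5.492| = 3.442 ≈ 3.4 days.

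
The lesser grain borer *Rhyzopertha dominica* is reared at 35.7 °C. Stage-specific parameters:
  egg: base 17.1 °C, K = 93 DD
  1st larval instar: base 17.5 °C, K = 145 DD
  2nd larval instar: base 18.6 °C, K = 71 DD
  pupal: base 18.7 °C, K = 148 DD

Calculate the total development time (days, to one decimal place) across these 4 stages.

25.8 days

egg: 93 / (35.7 − 17.1) = 93 / 18.6 = 5.000 d.
1st larval instar: 145 / (35.7 − 17.5) = 145 / 18.2 = 7.967 d.
2nd larval instar: 71 / (35.7 − 18.6) = 71 / 17.1 = 4.152 d.
pupal: 148 / (35.7 − 18.7) = 148 / 17.0 = 8.706 d.
Sum = 25.825 ≈ 25.8 days.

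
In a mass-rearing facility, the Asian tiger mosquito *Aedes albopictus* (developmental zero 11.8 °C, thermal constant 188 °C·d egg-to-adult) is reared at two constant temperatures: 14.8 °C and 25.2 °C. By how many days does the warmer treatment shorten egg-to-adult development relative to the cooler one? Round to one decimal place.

48.6 days

At 14.8 °C: 188 / (14.8 − 11.8) = 188 / 3.0 = 62.667 d.
At 25.2 °C: 188 / (25.2 − 11.8) = 188 / 13.4 = 14.030 d.
Difference = |62.667 − 14.030| = 48.637 ≈ 48.6 days.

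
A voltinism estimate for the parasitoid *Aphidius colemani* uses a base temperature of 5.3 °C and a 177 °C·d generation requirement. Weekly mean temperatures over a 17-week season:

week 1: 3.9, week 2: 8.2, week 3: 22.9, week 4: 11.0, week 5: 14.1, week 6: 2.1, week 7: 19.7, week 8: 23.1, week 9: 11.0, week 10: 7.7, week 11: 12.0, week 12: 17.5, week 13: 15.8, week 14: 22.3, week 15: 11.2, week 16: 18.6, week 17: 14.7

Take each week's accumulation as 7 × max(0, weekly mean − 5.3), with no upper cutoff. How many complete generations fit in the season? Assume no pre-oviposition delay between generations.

Weekly DD (7 × max(0, T̄ − 5.3)): 0.0, 20.3, 123.2, 39.9, 61.6, 0.0, 100.8, 124.6, 39.9, 16.8, 46.9, 85.4, 73.5, 119.0, 41.3, 93.1, 65.8.
Season total = 1052.1 DD.
Complete generations = ⌊1052.1 / 177⌋ = 5.

5 generations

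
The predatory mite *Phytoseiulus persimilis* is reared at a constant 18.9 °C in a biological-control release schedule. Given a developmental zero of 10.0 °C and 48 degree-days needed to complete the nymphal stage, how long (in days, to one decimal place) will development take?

5.4 days

Daily accumulation = 18.9 − 10.0 = 8.9 DD/day.
Duration = 48 / 8.9 = 5.393 ≈ 5.4 days.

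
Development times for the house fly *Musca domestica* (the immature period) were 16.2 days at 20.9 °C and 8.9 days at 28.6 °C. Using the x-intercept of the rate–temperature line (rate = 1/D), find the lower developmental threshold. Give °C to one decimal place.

Under the model K = D·(T − T_b), so D₁·(T₁ − T_b) = D₂·(T₂ − T_b).
16.2·(20.9 − T_b) = 8.9·(28.6 − T_b)
T_b = (16.2·20.9 − 8.9·28.6) / (16.2 − 8.9) = 84.04 / 7.3 = 11.512 °C ≈ 11.5 °C.

11.5 °C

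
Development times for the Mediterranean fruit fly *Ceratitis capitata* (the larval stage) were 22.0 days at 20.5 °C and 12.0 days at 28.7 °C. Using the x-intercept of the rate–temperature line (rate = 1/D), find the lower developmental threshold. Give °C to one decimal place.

Under the model K = D·(T − T_b), so D₁·(T₁ − T_b) = D₂·(T₂ − T_b).
22.0·(20.5 − T_b) = 12.0·(28.7 − T_b)
T_b = (22.0·20.5 − 12.0·28.7) / (22.0 − 12.0) = 106.60 / 10.0 = 10.660 °C ≈ 10.7 °C.

10.7 °C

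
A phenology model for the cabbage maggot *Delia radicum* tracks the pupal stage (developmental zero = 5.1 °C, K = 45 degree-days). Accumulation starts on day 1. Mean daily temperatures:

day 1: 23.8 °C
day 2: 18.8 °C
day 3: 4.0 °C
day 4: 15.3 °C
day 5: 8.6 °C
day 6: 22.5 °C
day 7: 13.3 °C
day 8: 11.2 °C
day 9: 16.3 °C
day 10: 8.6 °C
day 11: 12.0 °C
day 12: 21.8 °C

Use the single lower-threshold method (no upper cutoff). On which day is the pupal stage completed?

Daily DD above 5.1 °C: 18.7, 13.7, 0.0, 10.2, 3.5, 17.4, 8.2, 6.1, 11.2, 3.5, 6.9, 16.7.
Cumulative: 18.7, 32.4, 32.4, 42.6, 46.1, 63.5, 71.7, 77.8, 89.0, 92.5, 99.4, 116.1.
The total first reaches 45 DD on day 5.

day 5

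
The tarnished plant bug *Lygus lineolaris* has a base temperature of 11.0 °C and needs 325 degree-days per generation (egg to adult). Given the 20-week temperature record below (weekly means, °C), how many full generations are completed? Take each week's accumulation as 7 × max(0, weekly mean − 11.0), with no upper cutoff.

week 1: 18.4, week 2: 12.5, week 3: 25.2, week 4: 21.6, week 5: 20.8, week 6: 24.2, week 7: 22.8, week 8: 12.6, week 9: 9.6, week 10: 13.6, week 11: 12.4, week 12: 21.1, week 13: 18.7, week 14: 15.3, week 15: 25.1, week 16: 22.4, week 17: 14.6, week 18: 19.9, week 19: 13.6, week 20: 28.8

3 generations

Weekly DD (7 × max(0, T̄ − 11.0)): 51.8, 10.5, 99.4, 74.2, 68.6, 92.4, 82.6, 11.2, 0.0, 18.2, 9.8, 70.7, 53.9, 30.1, 98.7, 79.8, 25.2, 62.3, 18.2, 124.6.
Season total = 1082.2 DD.
Complete generations = ⌊1082.2 / 325⌋ = 3.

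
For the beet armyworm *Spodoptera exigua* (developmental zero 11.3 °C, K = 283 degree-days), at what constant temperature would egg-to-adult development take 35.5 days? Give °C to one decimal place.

19.3 °C

Required daily accumulation = 283 / 35.5 = 7.972 DD/day.
T = T_base + 7.972 = 11.3 + 7.972 = 19.272 ≈ 19.3 °C.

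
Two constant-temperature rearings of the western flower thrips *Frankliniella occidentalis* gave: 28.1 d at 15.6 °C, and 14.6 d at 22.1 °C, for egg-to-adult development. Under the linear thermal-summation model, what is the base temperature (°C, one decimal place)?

8.6 °C

Linear rate model ⇒ the product D·(T − T_b) is constant across temperatures.
28.1·(15.6 − T_b) = 14.6·(22.1 − T_b)
T_b = (28.1·15.6 − 14.6·22.1) / (28.1 − 14.6) = 115.70 / 13.5 = 8.570 °C ≈ 8.6 °C.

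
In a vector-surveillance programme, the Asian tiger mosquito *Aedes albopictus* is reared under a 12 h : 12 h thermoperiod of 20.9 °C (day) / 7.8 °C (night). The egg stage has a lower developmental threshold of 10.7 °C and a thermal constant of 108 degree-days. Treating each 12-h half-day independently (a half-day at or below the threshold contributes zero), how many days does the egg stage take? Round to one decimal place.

Day half: max(0, 20.9 − 10.7) × 0.5 = 10.2 × 0.5 = 5.10 DD.
Night half: max(0, 7.8 − 10.7) × 0.5 = 0.0 × 0.5 = 0.00 DD.
Per 24 h: 5.10 DD/day.
Duration = 108 / 5.10 = 21.176 ≈ 21.2 days.

21.2 days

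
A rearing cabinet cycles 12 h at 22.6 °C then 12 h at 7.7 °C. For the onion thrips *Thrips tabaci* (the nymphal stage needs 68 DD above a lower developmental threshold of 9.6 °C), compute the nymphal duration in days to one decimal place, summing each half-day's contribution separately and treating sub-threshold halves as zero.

10.5 days

Day half: max(0, 22.6 − 9.6) × 0.5 = 13.0 × 0.5 = 6.50 DD.
Night half: max(0, 7.7 − 9.6) × 0.5 = 0.0 × 0.5 = 0.00 DD.
Per 24 h: 6.50 DD/day.
Duration = 68 / 6.50 = 10.462 ≈ 10.5 days.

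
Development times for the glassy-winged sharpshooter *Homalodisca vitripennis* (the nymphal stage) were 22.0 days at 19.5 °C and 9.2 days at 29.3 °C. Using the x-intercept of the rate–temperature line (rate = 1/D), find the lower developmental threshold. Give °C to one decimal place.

12.5 °C

Linear rate model ⇒ the product D·(T − T_b) is constant across temperatures.
22.0·(19.5 − T_b) = 9.2·(29.3 − T_b)
T_b = (22.0·19.5 − 9.2·29.3) / (22.0 − 9.2) = 159.44 / 12.8 = 12.456 °C ≈ 12.5 °C.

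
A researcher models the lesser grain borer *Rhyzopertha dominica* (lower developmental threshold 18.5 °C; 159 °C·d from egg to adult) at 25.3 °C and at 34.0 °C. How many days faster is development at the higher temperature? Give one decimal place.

At 25.3 °C: 159 / (25.3 − 18.5) = 159 / 6.8 = 23.382 d.
At 34.0 °C: 159 / (34.0 − 18.5) = 159 / 15.5 = 10.258 d.
Difference = |23.382 − 10.258| = 13.124 ≈ 13.1 days.

13.1 days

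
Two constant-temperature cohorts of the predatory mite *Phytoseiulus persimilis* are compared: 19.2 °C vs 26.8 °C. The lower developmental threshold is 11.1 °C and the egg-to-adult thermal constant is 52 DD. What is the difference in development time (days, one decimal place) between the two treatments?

At 19.2 °C: 52 / (19.2 − 11.1) = 52 / 8.1 = 6.420 d.
At 26.8 °C: 52 / (26.8 − 11.1) = 52 / 15.7 = 3.312 d.
Difference = |6.420 − 3.312| = 3.108 ≈ 3.1 days.

3.1 days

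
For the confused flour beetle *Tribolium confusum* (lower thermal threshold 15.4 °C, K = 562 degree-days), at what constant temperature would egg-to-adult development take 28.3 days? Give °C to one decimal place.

35.3 °C

Required daily accumulation = 562 / 28.3 = 19.859 DD/day.
T = T_base + 19.859 = 15.4 + 19.859 = 35.259 ≈ 35.3 °C.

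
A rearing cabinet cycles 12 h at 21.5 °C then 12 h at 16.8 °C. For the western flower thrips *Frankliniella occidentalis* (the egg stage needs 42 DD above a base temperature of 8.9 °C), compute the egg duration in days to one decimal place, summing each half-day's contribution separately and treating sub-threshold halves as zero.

4.1 days

Day half: max(0, 21.5 − 8.9) × 0.5 = 12.6 × 0.5 = 6.30 DD.
Night half: max(0, 16.8 − 8.9) × 0.5 = 7.9 × 0.5 = 3.95 DD.
Per 24 h: 10.25 DD/day.
Duration = 42 / 10.25 = 4.098 ≈ 4.1 days.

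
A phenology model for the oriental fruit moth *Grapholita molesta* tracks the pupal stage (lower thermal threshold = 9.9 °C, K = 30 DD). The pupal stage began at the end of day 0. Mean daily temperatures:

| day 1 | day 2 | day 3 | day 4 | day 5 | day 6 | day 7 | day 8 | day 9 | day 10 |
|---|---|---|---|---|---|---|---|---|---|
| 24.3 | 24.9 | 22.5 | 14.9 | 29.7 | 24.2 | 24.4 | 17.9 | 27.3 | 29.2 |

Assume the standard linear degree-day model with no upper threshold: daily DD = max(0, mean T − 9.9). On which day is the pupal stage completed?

day 3

Daily DD above 9.9 °C: 14.4, 15.0, 12.6, 5.0, 19.8, 14.3, 14.5, 8.0, 17.4, 19.3.
Cumulative: 14.4, 29.4, 42.0, 47.0, 66.8, 81.1, 95.6, 103.6, 121.0, 140.3.
The total first reaches 30 DD on day 3.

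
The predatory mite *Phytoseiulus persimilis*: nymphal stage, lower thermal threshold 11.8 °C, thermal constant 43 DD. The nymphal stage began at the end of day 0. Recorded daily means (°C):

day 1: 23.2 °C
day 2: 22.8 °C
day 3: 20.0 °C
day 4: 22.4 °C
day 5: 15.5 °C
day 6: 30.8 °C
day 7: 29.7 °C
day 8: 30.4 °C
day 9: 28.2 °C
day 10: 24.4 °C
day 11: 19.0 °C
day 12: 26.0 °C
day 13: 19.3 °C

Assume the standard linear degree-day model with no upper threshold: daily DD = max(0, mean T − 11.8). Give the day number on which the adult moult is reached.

Daily DD above 11.8 °C: 11.4, 11.0, 8.2, 10.6, 3.7, 19.0, 17.9, 18.6, 16.4, 12.6, 7.2, 14.2, 7.5.
Cumulative: 11.4, 22.4, 30.6, 41.2, 44.9, 63.9, 81.8, 100.4, 116.8, 129.4, 136.6, 150.8, 158.3.
The total first reaches 43 DD on day 5.

day 5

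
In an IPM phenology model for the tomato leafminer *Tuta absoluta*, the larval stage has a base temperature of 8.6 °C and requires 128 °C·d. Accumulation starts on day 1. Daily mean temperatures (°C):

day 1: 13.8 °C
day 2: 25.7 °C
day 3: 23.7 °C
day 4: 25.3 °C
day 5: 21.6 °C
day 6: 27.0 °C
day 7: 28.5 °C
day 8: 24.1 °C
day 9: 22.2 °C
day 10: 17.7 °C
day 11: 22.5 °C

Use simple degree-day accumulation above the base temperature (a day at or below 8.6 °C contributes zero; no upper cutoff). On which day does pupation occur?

Daily DD above 8.6 °C: 5.2, 17.1, 15.1, 16.7, 13.0, 18.4, 19.9, 15.5, 13.6, 9.1, 13.9.
Cumulative: 5.2, 22.3, 37.4, 54.1, 67.1, 85.5, 105.4, 120.9, 134.5, 143.6, 157.5.
The total first reaches 128 DD on day 9.

day 9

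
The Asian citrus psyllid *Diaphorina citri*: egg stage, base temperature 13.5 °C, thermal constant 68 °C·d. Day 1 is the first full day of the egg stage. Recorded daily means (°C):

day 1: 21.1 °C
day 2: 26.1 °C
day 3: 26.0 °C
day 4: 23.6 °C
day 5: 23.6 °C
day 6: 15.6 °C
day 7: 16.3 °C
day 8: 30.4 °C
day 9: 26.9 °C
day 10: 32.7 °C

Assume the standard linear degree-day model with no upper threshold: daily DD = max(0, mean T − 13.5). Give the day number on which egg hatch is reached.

day 8

Daily DD above 13.5 °C: 7.6, 12.6, 12.5, 10.1, 10.1, 2.1, 2.8, 16.9, 13.4, 19.2.
Cumulative: 7.6, 20.2, 32.7, 42.8, 52.9, 55.0, 57.8, 74.7, 88.1, 107.3.
The total first reaches 68 DD on day 8.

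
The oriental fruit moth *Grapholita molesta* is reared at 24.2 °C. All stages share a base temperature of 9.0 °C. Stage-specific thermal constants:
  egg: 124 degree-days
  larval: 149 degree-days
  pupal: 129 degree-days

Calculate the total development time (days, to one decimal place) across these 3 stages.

Daily accumulation at 24.2 °C = 24.2 − 9.0 = 15.2 DD/day.
Total K = 124 + 149 + 129 = 402 DD.
Total duration = 402 / 15.2 = 26.447 ≈ 26.4 days.

26.4 days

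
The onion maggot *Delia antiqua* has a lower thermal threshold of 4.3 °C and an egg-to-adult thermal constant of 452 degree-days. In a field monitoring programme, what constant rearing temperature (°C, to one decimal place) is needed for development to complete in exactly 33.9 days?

17.6 °C

Required daily accumulation = 452 / 33.9 = 13.333 DD/day.
T = T_base + 13.333 = 4.3 + 13.333 = 17.633 ≈ 17.6 °C.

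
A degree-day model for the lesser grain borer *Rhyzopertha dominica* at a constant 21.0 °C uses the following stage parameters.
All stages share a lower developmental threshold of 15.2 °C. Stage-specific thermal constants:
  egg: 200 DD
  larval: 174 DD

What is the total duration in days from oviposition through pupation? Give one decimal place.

Daily accumulation at 21.0 °C = 21.0 − 15.2 = 5.8 DD/day.
Total K = 200 + 174 = 374 DD.
Total duration = 374 / 5.8 = 64.483 ≈ 64.5 days.

64.5 days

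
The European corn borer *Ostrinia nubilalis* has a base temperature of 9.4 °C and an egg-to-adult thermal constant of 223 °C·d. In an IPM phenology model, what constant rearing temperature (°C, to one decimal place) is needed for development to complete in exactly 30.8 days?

16.6 °C

Required daily accumulation = 223 / 30.8 = 7.240 DD/day.
T = T_base + 7.240 = 9.4 + 7.240 = 16.640 ≈ 16.6 °C.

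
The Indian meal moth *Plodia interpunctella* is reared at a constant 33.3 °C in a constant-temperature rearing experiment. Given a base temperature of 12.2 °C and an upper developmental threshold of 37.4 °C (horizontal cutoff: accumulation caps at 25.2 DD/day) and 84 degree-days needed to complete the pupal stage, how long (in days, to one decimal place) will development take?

4.0 days

Daily accumulation = 33.3 − 12.2 = 21.1 DD/day.
Duration = 84 / 21.1 = 3.981 ≈ 4.0 days.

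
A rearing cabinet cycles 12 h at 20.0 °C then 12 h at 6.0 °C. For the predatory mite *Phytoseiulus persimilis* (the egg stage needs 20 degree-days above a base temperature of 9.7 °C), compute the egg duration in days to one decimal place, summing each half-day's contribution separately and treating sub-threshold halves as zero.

Day half: max(0, 20.0 − 9.7) × 0.5 = 10.3 × 0.5 = 5.15 DD.
Night half: max(0, 6.0 − 9.7) × 0.5 = 0.0 × 0.5 = 0.00 DD.
Per 24 h: 5.15 DD/day.
Duration = 20 / 5.15 = 3.883 ≈ 3.9 days.

3.9 days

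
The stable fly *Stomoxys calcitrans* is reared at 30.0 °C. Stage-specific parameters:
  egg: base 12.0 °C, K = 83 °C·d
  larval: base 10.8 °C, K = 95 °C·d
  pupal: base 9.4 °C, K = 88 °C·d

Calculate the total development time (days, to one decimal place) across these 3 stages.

egg: 83 / (30.0 − 12.0) = 83 / 18.0 = 4.611 d.
larval: 95 / (30.0 − 10.8) = 95 / 19.2 = 4.948 d.
pupal: 88 / (30.0 − 9.4) = 88 / 20.6 = 4.272 d.
Sum = 13.831 ≈ 13.8 days.

13.8 days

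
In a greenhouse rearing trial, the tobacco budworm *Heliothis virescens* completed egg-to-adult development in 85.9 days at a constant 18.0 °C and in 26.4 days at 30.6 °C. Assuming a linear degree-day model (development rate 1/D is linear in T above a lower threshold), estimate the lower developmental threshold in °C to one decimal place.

Linear rate model ⇒ the product D·(T − T_b) is constant across temperatures.
85.9·(18.0 − T_b) = 26.4·(30.6 − T_b)
T_b = (85.9·18.0 − 26.4·30.6) / (85.9 − 26.4) = 738.36 / 59.5 = 12.409 °C ≈ 12.4 °C.

12.4 °C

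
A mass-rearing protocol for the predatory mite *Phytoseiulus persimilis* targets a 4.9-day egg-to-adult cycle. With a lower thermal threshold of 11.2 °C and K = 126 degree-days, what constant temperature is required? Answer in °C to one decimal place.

Required daily accumulation = 126 / 4.9 = 25.714 DD/day.
T = T_base + 25.714 = 11.2 + 25.714 = 36.914 ≈ 36.9 °C.

36.9 °C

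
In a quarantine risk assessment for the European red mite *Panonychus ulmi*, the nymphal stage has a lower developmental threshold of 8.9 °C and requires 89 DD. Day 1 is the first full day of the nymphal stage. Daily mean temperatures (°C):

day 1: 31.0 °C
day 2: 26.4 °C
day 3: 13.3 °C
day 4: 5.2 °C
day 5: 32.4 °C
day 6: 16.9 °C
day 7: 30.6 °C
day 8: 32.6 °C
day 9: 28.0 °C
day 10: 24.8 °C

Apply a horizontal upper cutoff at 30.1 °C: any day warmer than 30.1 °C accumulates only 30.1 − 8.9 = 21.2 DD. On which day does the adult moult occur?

Daily DD above 8.9 °C (capped at 21.2): 21.2, 17.5, 4.4, 0.0, 21.2, 8.0, 21.2, 21.2, 19.1, 15.9.
Cumulative: 21.2, 38.7, 43.1, 43.1, 64.3, 72.3, 93.5, 114.7, 133.8, 149.7.
The total first reaches 89 DD on day 7.

day 7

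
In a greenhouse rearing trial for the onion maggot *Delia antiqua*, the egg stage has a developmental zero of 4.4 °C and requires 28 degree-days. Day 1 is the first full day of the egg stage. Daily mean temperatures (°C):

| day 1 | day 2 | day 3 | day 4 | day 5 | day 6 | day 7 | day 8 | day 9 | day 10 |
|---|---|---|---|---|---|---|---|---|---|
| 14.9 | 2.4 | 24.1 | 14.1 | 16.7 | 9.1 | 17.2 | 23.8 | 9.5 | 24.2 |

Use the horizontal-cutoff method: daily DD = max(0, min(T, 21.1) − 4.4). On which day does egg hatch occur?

Daily DD above 4.4 °C (capped at 16.7): 10.5, 0.0, 16.7, 9.7, 12.3, 4.7, 12.8, 16.7, 5.1, 16.7.
Cumulative: 10.5, 10.5, 27.2, 36.9, 49.2, 53.9, 66.7, 83.4, 88.5, 105.2.
The total first reaches 28 DD on day 4.

day 4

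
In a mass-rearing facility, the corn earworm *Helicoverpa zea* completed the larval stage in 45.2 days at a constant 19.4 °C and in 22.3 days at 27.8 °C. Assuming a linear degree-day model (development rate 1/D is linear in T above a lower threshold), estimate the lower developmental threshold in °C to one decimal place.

11.2 °C

Linear rate model ⇒ the product D·(T − T_b) is constant across temperatures.
45.2·(19.4 − T_b) = 22.3·(27.8 − T_b)
T_b = (45.2·19.4 − 22.3·27.8) / (45.2 − 22.3) = 256.94 / 22.9 = 11.220 °C ≈ 11.2 °C.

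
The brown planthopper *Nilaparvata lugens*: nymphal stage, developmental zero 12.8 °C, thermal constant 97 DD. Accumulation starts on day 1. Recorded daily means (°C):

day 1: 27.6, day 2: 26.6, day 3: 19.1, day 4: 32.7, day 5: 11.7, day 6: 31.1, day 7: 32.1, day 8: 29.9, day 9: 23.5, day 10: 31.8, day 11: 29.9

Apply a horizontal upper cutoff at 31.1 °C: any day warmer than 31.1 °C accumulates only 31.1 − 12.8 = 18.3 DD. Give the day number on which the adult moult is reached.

Daily DD above 12.8 °C (capped at 18.3): 14.8, 13.8, 6.3, 18.3, 0.0, 18.3, 18.3, 17.1, 10.7, 18.3, 17.1.
Cumulative: 14.8, 28.6, 34.9, 53.2, 53.2, 71.5, 89.8, 106.9, 117.6, 135.9, 153.0.
The total first reaches 97 DD on day 8.

day 8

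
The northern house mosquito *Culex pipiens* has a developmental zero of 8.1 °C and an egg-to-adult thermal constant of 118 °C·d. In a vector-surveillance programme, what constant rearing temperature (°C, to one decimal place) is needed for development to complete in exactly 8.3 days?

22.3 °C

Required daily accumulation = 118 / 8.3 = 14.217 DD/day.
T = T_base + 14.217 = 8.1 + 14.217 = 22.317 ≈ 22.3 °C.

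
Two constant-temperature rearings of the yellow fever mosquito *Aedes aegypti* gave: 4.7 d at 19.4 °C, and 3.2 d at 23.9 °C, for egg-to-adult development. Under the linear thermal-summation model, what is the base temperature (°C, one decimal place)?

9.8 °C

Linear rate model ⇒ the product D·(T − T_b) is constant across temperatures.
4.7·(19.4 − T_b) = 3.2·(23.9 − T_b)
T_b = (4.7·19.4 − 3.2·23.9) / (4.7 − 3.2) = 14.70 / 1.5 = 9.800 °C ≈ 9.8 °C.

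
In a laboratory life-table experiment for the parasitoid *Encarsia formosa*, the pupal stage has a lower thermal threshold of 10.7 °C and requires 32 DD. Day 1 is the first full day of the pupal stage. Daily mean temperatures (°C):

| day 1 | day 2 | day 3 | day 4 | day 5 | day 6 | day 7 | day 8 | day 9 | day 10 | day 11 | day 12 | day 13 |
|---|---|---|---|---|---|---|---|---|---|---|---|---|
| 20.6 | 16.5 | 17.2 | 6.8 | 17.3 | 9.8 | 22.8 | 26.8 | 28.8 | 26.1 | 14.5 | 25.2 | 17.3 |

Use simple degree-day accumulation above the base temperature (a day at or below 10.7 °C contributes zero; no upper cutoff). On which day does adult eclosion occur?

day 7

Daily DD above 10.7 °C: 9.9, 5.8, 6.5, 0.0, 6.6, 0.0, 12.1, 16.1, 18.1, 15.4, 3.8, 14.5, 6.6.
Cumulative: 9.9, 15.7, 22.2, 22.2, 28.8, 28.8, 40.9, 57.0, 75.1, 90.5, 94.3, 108.8, 115.4.
The total first reaches 32 DD on day 7.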